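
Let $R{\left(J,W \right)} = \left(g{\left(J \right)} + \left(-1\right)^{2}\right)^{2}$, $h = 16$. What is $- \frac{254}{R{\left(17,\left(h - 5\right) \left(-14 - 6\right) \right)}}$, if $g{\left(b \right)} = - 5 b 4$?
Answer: $- \frac{254}{114921} \approx -0.0022102$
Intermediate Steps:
$g{\left(b \right)} = - 20 b$
$R{\left(J,W \right)} = \left(1 - 20 J\right)^{2}$ ($R{\left(J,W \right)} = \left(- 20 J + \left(-1\right)^{2}\right)^{2} = \left(- 20 J + 1\right)^{2} = \left(1 - 20 J\right)^{2}$)
$- \frac{254}{R{\left(17,\left(h - 5\right) \left(-14 - 6\right) \right)}} = - \frac{254}{\left(-1 + 20 \cdot 17\right)^{2}} = - \frac{254}{\left(-1 + 340\right)^{2}} = - \frac{254}{339^{2}} = - \frac{254}{114921}$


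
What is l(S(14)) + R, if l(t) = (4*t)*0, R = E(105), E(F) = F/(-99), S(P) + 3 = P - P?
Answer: -35/33 ≈ -1.0606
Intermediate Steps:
S(P) = -3 (S(P) = -3 + (P - P) = -3 + 0 = -3)
E(F) = -F/99 (E(F) = F*(-1/99) = -F/99)
R = -35/33 (R = -1/99*105 = -35/33 ≈ -1.0606)
l(t) = 0
l(S(14)) + R = 0 - 35/33 = -35/33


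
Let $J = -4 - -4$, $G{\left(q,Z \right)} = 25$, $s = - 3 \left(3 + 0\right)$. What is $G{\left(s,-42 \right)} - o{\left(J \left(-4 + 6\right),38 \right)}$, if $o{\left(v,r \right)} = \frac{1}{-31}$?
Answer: $\frac{776}{31} \approx 25.032$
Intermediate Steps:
$s = -9$ ($s = \left(-3\right) 3 = -9$)
$J = 0$ ($J = -4 + 4 = 0$)
$o{\left(v,r \right)} = - \frac{1}{31}$
$G{\left(s,-42 \right)} - o{\left(J \left(-4 + 6\right),38 \right)} = 25 - - \frac{1}{31} = 25 + \frac{1}{31} = \frac{776}{31}$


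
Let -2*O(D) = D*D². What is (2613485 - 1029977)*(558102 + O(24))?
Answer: 872813774520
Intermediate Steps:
O(D) = -D³/2 (O(D) = -D*D²/2 = -D³/2)
(2613485 - 1029977)*(558102 + O(24)) = (2613485 - 1029977)*(558102 - ½*24³) = 1583508*(558102 - ½*13824) = 1583508*(558102 - 6912) = 1583508*551190 = 872813774520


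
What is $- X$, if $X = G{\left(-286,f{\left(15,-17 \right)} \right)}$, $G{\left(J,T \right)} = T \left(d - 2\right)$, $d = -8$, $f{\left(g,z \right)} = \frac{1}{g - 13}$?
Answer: $5$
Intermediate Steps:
$f{\left(g,z \right)} = \frac{1}{-13 + g}$
$G{\left(J,T \right)} = - 10 T$ ($G{\left(J,T \right)} = T \left(-8 - 2\right) = T \left(-10\right) = - 10 T$)
$X = -5$ ($X = - \frac{10}{-13 + 15} = - \frac{10}{2} = \left(-10\right) \frac{1}{2} = -5$)
$- X = \left(-1\right) \left(-5\right) = 5$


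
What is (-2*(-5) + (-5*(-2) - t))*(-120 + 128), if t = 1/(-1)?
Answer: 168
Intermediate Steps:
t = -1
(-2*(-5) + (-5*(-2) - t))*(-120 + 128) = (-2*(-5) + (-5*(-2) - 1*(-1)))*(-120 + 128) = (10 + (10 + 1))*8 = (10 + 11)*8 = 21*8 = 168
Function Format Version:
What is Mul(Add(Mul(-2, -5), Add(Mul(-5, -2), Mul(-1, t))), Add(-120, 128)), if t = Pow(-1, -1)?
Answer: 168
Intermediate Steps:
t = -1
Mul(Add(Mul(-2, -5), Add(Mul(-5, -2), Mul(-1, t))), Add(-120, 128)) = Mul(Add(Mul(-2, -5), Add(Mul(-5, -2), Mul(-1, -1))), Add(-120, 128)) = Mul(Add(10, Add(10, 1)), 8) = Mul(Add(10, 11), 8) = Mul(21, 8) = 168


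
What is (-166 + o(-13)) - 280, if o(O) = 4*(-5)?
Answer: -466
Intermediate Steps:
o(O) = -20
(-166 + o(-13)) - 280 = (-166 - 20) - 280 = -186 - 280 = -466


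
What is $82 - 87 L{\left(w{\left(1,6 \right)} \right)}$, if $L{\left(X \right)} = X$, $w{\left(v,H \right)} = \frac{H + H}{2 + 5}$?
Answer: $- \frac{470}{7} \approx -67.143$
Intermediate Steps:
$w{\left(v,H \right)} = \frac{2 H}{7}$
$82 - 87 L{\left(w{\left(1,6 \right)} \right)} = 82 - 87 \cdot \frac{2}{7} \cdot 6 = 82 - \frac{1044}{7} = - \frac{470}{7}$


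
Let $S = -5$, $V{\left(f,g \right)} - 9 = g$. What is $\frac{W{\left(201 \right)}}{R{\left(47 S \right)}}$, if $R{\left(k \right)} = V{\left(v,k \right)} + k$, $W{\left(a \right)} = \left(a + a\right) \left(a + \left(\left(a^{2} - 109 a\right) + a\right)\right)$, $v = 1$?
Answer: $- \frac{7595388}{461} \approx -16476.0$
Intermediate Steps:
$V{\left(f,g \right)} = 9 + g$
$W{\left(a \right)} = 2 a \left(a^{2} - 107 a\right)$ ($W{\left(a \right)} = 2 a \left(a + \left(a^{2} - 108 a\right)\right) = 2 a \left(a^{2} - 107 a\right)$)
$R{\left(k \right)} = 9 + 2 k$ ($R{\left(k \right)} = \left(9 + k\right) + k = 9 + 2 k$)
$\frac{W{\left(201 \right)}}{R{\left(47 S \right)}} = \frac{2 \cdot 201^{2} \left(-107 + 201\right)}{9 + 2 \cdot 47 \left(-5\right)} = \frac{2 \cdot 40401 \cdot 94}{9 + 2 \left(-235\right)} = \frac{7595388}{9 - 470} = \frac{7595388}{-461} = 7595388 \left(- \frac{1}{461}\right) = - \frac{7595388}{461}$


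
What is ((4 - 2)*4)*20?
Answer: 160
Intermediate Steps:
((4 - 2)*4)*20 = (2*4)*20 = 8*20 = 160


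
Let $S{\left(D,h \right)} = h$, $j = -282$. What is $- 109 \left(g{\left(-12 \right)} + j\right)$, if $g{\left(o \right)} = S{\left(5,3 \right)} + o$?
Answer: $31719$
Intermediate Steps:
$g{\left(o \right)} = 3 + o$
$- 109 \left(g{\left(-12 \right)} + j\right) = - 109 \left(\left(3 - 12\right) - 282\right) = - 109 \left(-9 - 282\right) = \left(-109\right) \left(-291\right) = 31719$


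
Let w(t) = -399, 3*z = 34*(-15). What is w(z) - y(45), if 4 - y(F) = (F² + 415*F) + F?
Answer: 20342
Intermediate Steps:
z = -170 (z = (34*(-15))/3 = (⅓)*(-510) = -170)
y(F) = 4 - F² - 416*F (y(F) = 4 - ((F² + 415*F) + F) = 4 - (F² + 416*F) = 4 + (-F² - 416*F) = 4 - F² - 416*F)
w(z) - y(45) = -399 - (4 - 1*45² - 416*45) = -399 - (4 - 1*2025 - 18720) = -399 - (4 - 2025 - 18720) = -399 - 1*(-20741) = -399 + 20741 = 20342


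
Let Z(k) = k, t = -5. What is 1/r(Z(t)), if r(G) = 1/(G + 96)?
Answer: 91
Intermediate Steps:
r(G) = 1/(96 + G)
1/r(Z(t)) = 1/(1/(96 - 5)) = 1/(1/91) = 91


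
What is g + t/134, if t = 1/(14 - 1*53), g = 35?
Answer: 182909/5226 ≈ 35.000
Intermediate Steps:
t = -1/39 (t = 1/(14 - 53) = 1/(-39) = -1/39 ≈ -0.025641)
g + t/134 = 35 - 1/39/134 = 35 + (1/134)*(-1/39) = 35 - 1/5226 = 182909/5226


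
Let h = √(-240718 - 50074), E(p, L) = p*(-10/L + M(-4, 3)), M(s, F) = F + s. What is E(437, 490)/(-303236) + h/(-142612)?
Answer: 10925/7429282 - I*√72698/71306 ≈ 0.0014705 - 0.0037812*I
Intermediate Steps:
E(p, L) = p*(-1 - 10/L) (E(p, L) = p*(-10/L + (3 - 4)) = p*(-10/L - 1) = p*(-1 - 10/L))
h = 2*I*√72698 (h = √(-290792) = 2*I*√72698 ≈ 539.25*I)
E(437, 490)/(-303236) + h/(-142612) = (437*(-10 - 1*490)/490)/(-303236) + (2*I*√72698)/(-142612) = (437*(1/490)*(-10 - 490))*(-1/303236) + (2*I*√72698)*(-1/142612) = (437*(1/490)*(-500))*(-1/303236) - I*√72698/71306 = -21850/49*(-1/303236) - I*√72698/71306 = 10925/7429282 - I*√72698/71306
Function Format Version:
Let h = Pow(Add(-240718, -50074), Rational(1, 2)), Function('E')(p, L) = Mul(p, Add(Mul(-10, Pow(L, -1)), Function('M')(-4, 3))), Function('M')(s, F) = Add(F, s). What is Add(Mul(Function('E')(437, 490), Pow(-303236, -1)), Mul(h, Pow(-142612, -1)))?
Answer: Add(Rational(10925, 7429282), Mul(Rational(-1, 71306), I, Pow(72698, Rational(1, 2)))) ≈ Add(0.0014705, Mul(-0.0037812, I))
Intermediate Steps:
Function('E')(p, L) = Mul(p, Add(-1, Mul(-10, Pow(L, -1)))) (Function('E')(p, L) = Mul(p, Add(Mul(-10, Pow(L, -1)), Add(3, -4))) = Mul(p, Add(Mul(-10, Pow(L, -1)), -1)) = Mul(p, Add(-1, Mul(-10, Pow(L, -1)))))
h = Mul(2, I, Pow(72698, Rational(1, 2))) (h = Pow(-290792, Rational(1, 2)) = Mul(2, I, Pow(72698, Rational(1, 2))) ≈ Mul(539.25, I))
Add(Mul(Function('E')(437, 490), Pow(-303236, -1)), Mul(h, Pow(-142612, -1))) = Add(Mul(Mul(437, Pow(490, -1), Add(-10, Mul(-1, 490))), Pow(-303236, -1)), Mul(Mul(2, I, Pow(72698, Rational(1, 2))), Pow(-142612, -1))) = Add(Mul(Mul(437, Rational(1, 490), Add(-10, -490)), Rational(-1, 303236)), Mul(Mul(2, I, Pow(72698, Rational(1, 2))), Rational(-1, 142612))) = Add(Mul(Mul(437, Rational(1, 490), -500), Rational(-1, 303236)), Mul(Rational(-1, 71306), I, Pow(72698, Rational(1, 2)))) = Add(Mul(Rational(-21850, 49), Rational(-1, 303236)), Mul(Rational(-1, 71306), I, Pow(72698, Rational(1, 2)))) = Add(Rational(10925, 7429282), Mul(Rational(-1, 71306), I, Pow(72698, Rational(1, 2))))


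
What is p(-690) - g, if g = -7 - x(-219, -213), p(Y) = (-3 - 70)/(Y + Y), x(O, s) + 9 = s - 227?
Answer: -609887/1380 ≈ -441.95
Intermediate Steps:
x(O, s) = -236 + s (x(O, s) = -9 + (s - 227) = -9 + (-227 + s) = -236 + s)
p(Y) = -73/(2*Y) (p(Y) = -73*1/(2*Y) = -73/(2*Y))
g = 442 (g = -7 - (-236 - 213) = -7 - 1*(-449) = -7 + 449 = 442)
p(-690) - g = -73/2/(-690) - 1*442 = -73/2*(-1/690) - 442 = 73/1380 - 442 = -609887/1380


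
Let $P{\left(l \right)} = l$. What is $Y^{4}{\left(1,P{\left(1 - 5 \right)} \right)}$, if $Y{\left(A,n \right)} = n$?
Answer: $256$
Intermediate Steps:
$Y^{4}{\left(1,P{\left(1 - 5 \right)} \right)} = \left(1 - 5\right)^{4} = \left(-4\right)^{4} = 256$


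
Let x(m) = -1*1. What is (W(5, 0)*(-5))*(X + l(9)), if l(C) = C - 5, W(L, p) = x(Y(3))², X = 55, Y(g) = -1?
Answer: -295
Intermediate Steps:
x(m) = -1
W(L, p) = 1 (W(L, p) = (-1)² = 1)
l(C) = -5 + C
(W(5, 0)*(-5))*(X + l(9)) = (1*(-5))*(55 + (-5 + 9)) = -5*(55 + 4) = -5*59 = -295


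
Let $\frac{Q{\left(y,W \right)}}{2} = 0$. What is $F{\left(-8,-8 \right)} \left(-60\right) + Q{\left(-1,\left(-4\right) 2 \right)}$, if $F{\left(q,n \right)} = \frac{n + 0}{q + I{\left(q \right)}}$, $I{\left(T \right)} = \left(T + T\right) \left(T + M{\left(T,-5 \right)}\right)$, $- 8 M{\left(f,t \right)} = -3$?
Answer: $\frac{80}{19} \approx 4.2105$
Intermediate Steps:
$M{\left(f,t \right)} = \frac{3}{8}$ ($M{\left(f,t \right)} = \left(- \frac{1}{8}\right) \left(-3\right) = \frac{3}{8}$)
$Q{\left(y,W \right)} = 0$ ($Q{\left(y,W \right)} = 2 \cdot 0 = 0$)
$I{\left(T \right)} = 2 T \left(\frac{3}{8} + T\right)$ ($I{\left(T \right)} = \left(T + T\right) \left(T + \frac{3}{8}\right) = 2 T \left(\frac{3}{8} + T\right)$)
$F{\left(q,n \right)} = \frac{n}{q + \frac{q \left(3 + 8 q\right)}{4}}$ ($F{\left(q,n \right)} = \frac{n + 0}{q + \frac{q \left(3 + 8 q\right)}{4}} = \frac{n}{q + \frac{q \left(3 + 8 q\right)}{4}}$)
$F{\left(-8,-8 \right)} \left(-60\right) + Q{\left(-1,\left(-4\right) 2 \right)} = 4 \left(-8\right) \frac{1}{-8} \frac{1}{7 + 8 \left(-8\right)} \left(-60\right) + 0 = 4 \left(-8\right) \left(- \frac{1}{8}\right) \frac{1}{7 - 64} \left(-60\right) + 0 = 4 \left(-8\right) \left(- \frac{1}{8}\right) \frac{1}{-57} \left(-60\right) + 0 = 4 \left(-8\right) \left(- \frac{1}{8}\right) \left(- \frac{1}{57}\right) \left(-60\right) + 0 = \left(- \frac{4}{57}\right) \left(-60\right) + 0 = \frac{80}{19} + 0 = \frac{80}{19}$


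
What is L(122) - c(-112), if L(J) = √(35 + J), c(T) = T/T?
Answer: -1 + √157 ≈ 11.530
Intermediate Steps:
c(T) = 1
L(122) - c(-112) = √(35 + 122) - 1*1 = √157 - 1 = -1 + √157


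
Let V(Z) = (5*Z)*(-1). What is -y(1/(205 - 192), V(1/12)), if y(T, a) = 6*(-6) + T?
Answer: 467/13 ≈ 35.923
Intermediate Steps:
V(Z) = -5*Z
y(T, a) = -36 + T
-y(1/(205 - 192), V(1/12)) = -(-36 + 1/(205 - 192)) = -(-36 + 1/13) = -1*(-467/13) = 467/13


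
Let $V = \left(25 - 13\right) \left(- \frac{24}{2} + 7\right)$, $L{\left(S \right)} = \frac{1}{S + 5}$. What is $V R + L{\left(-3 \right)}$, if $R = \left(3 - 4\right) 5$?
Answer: $\frac{601}{2} \approx 300.5$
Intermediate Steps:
$L{\left(S \right)} = \frac{1}{5 + S}$
$R = -5$ ($R = \left(-1\right) 5 = -5$)
$V = -60$ ($V = 12 \left(\left(-24\right) \frac{1}{2} + 7\right) = 12 \left(-12 + 7\right) = 12 \left(-5\right) = -60$)
$V R + L{\left(-3 \right)} = \left(-60\right) \left(-5\right) + \frac{1}{5 - 3} = 300 + \frac{1}{2} = \frac{601}{2}$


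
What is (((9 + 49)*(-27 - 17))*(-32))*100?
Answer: 8166400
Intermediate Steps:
(((9 + 49)*(-27 - 17))*(-32))*100 = ((58*(-44))*(-32))*100 = -2552*(-32)*100 = 81664*100 = 8166400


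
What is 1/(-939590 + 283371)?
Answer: -1/656219 ≈ -1.5239e-6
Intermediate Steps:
1/(-939590 + 283371) = 1/(-656219) = -1/656219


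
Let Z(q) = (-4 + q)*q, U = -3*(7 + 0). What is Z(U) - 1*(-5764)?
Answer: 6289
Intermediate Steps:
U = -21 (U = -3*7 = -21)
Z(q) = q*(-4 + q)
Z(U) - 1*(-5764) = -21*(-4 - 21) - 1*(-5764) = -21*(-25) + 5764 = 525 + 5764 = 6289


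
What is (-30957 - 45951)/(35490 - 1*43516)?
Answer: 38454/4013 ≈ 9.5824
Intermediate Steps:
(-30957 - 45951)/(35490 - 1*43516) = -76908/(35490 - 43516) = -76908/(-8026) = -76908*(-1/8026) = 38454/4013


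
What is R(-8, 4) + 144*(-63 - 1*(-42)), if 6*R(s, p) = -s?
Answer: -9068/3 ≈ -3022.7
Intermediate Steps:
R(s, p) = -s/6 (R(s, p) = (-s)/6 = -s/6)
R(-8, 4) + 144*(-63 - 1*(-42)) = -⅙*(-8) + 144*(-63 - 1*(-42)) = 4/3 + 144*(-63 + 42) = 4/3 + 144*(-21) = 4/3 - 3024 = -9068/3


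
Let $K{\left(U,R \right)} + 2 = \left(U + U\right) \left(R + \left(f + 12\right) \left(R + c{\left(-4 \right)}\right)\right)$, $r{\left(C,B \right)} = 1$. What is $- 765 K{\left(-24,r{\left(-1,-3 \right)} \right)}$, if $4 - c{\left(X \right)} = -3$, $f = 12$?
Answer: $7088490$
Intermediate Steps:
$c{\left(X \right)} = 7$ ($c{\left(X \right)} = 4 - -3 = 4 + 3 = 7$)
$K{\left(U,R \right)} = -2 + 2 U \left(168 + 25 R\right)$ ($K{\left(U,R \right)} = -2 + \left(U + U\right) \left(R + \left(12 + 12\right) \left(R + 7\right)\right) = -2 + 2 U \left(R + 24 \left(7 + R\right)\right) = -2 + 2 U \left(R + \left(168 + 24 R\right)\right) = -2 + 2 U \left(168 + 25 R\right)$)
$- 765 K{\left(-24,r{\left(-1,-3 \right)} \right)} = - 765 \left(-2 + 336 \left(-24\right) + 50 \cdot 1 \left(-24\right)\right) = - 765 \left(-2 - 8064 - 1200\right) = \left(-765\right) \left(-9266\right) = 7088490$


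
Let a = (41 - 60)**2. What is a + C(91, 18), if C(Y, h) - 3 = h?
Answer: 382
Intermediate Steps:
a = 361 (a = (-19)**2 = 361)
C(Y, h) = 3 + h
a + C(91, 18) = 361 + (3 + 18) = 361 + 21 = 382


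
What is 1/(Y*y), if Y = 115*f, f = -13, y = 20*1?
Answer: -1/29900 ≈ -3.3445e-5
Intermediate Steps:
y = 20
Y = -1495 (Y = 115*(-13) = -1495)
1/(Y*y) = 1/(-1495*20) = 1/(-29900) = -1/29900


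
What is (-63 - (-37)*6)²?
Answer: 25281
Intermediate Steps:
(-63 - (-37)*6)² = (-63 - 37*(-6))² = (-63 + 222)² = 159² = 25281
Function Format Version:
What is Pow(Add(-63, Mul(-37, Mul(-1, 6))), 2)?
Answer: 25281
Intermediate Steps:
Pow(Add(-63, Mul(-37, Mul(-1, 6))), 2) = Pow(Add(-63, Mul(-37, -6)), 2) = Pow(Add(-63, 222), 2) = Pow(159, 2) = 25281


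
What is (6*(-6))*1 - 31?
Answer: -67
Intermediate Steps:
(6*(-6))*1 - 31 = -36*1 - 31 = -36 - 31 = -67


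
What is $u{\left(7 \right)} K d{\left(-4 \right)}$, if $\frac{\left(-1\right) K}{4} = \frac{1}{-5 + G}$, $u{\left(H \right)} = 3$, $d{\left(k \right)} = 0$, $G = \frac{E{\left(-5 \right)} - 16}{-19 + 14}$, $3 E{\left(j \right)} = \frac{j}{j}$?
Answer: $0$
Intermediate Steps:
$E{\left(j \right)} = \frac{1}{3}$ ($E{\left(j \right)} = \frac{j \frac{1}{j}}{3} = \frac{1}{3} \cdot 1 = \frac{1}{3}$)
$G = \frac{47}{15}$ ($G = \frac{\frac{1}{3} - 16}{-19 + 14} = - \frac{47}{3 \left(-5\right)} = \left(- \frac{47}{3}\right) \left(- \frac{1}{5}\right) = \frac{47}{15} \approx 3.1333$)
$K = \frac{15}{7}$ ($K = - \frac{4}{-5 + \frac{47}{15}} = - \frac{4}{- \frac{28}{15}} = \left(-4\right) \left(- \frac{15}{28}\right) = \frac{15}{7} \approx 2.1429$)
$u{\left(7 \right)} K d{\left(-4 \right)} = 3 \cdot \frac{15}{7} \cdot 0 = \frac{45}{7} \cdot 0 = 0$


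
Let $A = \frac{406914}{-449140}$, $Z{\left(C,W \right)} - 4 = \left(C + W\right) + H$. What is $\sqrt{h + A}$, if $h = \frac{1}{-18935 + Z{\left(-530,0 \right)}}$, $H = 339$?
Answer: $\frac{i \sqrt{1044229813362898935}}{1073556885} \approx 0.95186 i$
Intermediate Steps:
$Z{\left(C,W \right)} = 343 + C + W$ ($Z{\left(C,W \right)} = 4 + \left(\left(C + W\right) + 339\right) = 4 + \left(339 + C + W\right) = 343 + C + W$)
$A = - \frac{203457}{224570}$ ($A = 406914 \left(- \frac{1}{449140}\right) = - \frac{203457}{224570} \approx -0.90598$)
$h = - \frac{1}{19122}$ ($h = \frac{1}{-18935 + \left(343 - 530 + 0\right)} = \frac{1}{-18935 - 187} = \frac{1}{-19122} = - \frac{1}{19122} \approx -5.2296 \cdot 10^{-5}$)
$\sqrt{h + A} = \sqrt{- \frac{1}{19122} - \frac{203457}{224570}} = \sqrt{- \frac{972682331}{1073556885}} = \frac{i \sqrt{1044229813362898935}}{1073556885}$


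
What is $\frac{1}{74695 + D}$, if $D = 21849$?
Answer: $\frac{1}{96544} \approx 1.0358 \cdot 10^{-5}$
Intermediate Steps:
$\frac{1}{74695 + D} = \frac{1}{74695 + 21849} = \frac{1}{96544}$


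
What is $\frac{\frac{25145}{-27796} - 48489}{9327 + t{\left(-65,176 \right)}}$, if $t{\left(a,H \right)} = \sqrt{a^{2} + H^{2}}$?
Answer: $- \frac{12571167403203}{2417077007488} + \frac{1347825389 \sqrt{35201}}{2417077007488} \approx -5.0964$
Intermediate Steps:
$t{\left(a,H \right)} = \sqrt{H^{2} + a^{2}}$
$\frac{\frac{25145}{-27796} - 48489}{9327 + t{\left(-65,176 \right)}} = \frac{\frac{25145}{-27796} - 48489}{9327 + \sqrt{176^{2} + \left(-65\right)^{2}}} = \frac{25145 \left(- \frac{1}{27796}\right) - 48489}{9327 + \sqrt{30976 + 4225}} = \frac{- \frac{25145}{27796} - 48489}{9327 + \sqrt{35201}} = - \frac{1347825389}{27796 \left(9327 + \sqrt{35201}\right)}$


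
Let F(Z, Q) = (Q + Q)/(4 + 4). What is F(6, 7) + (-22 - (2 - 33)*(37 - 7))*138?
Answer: 501223/4 ≈ 1.2531e+5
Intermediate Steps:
F(Z, Q) = Q/4 (F(Z, Q) = (2*Q)/8 = (2*Q)*(1/8) = Q/4)
F(6, 7) + (-22 - (2 - 33)*(37 - 7))*138 = (1/4)*7 + (-22 - (2 - 33)*(37 - 7))*138 = 7/4 + (-22 - (-31)*30)*138 = 7/4 + (-22 - 1*(-930))*138 = 7/4 + (-22 + 930)*138 = 7/4 + 908*138 = 7/4 + 125304 = 501223/4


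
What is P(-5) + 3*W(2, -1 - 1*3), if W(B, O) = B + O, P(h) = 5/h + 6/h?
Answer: -41/5 ≈ -8.2000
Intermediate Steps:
P(h) = 11/h
P(-5) + 3*W(2, -1 - 1*3) = 11/(-5) + 3*(2 + (-1 - 1*3)) = 11*(-1/5) + 3*(2 + (-1 - 3)) = -11/5 + 3*(2 - 4) = -11/5 + 3*(-2) = -11/5 - 6 = -41/5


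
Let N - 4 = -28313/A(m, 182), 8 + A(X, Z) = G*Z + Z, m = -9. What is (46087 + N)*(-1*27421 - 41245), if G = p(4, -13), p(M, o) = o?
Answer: -3469685598405/1096 ≈ -3.1658e+9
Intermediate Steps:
G = -13
A(X, Z) = -8 - 12*Z (A(X, Z) = -8 + (-13*Z + Z) = -8 - 12*Z)
N = 37081/2192 (N = 4 - 28313/(-8 - 12*182) = 4 - 28313/(-8 - 2184) = 4 - 28313/(-2192) = 4 - 28313*(-1/2192) = 4 + 28313/2192 = 37081/2192 ≈ 16.917)
(46087 + N)*(-1*27421 - 41245) = (46087 + 37081/2192)*(-1*27421 - 41245) = 101059785*(-27421 - 41245)/2192 = (101059785/2192)*(-68666) = -3469685598405/1096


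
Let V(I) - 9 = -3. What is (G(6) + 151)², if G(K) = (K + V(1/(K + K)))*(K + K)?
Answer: 87025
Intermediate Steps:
V(I) = 6 (V(I) = 9 - 3 = 6)
G(K) = 2*K*(6 + K) (G(K) = (K + 6)*(K + K) = (6 + K)*(2*K) = 2*K*(6 + K))
(G(6) + 151)² = (2*6*(6 + 6) + 151)² = (2*6*12 + 151)² = (144 + 151)² = 295² = 87025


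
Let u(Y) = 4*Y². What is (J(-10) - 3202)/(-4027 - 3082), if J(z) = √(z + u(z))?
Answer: 3202/7109 - √390/7109 ≈ 0.44764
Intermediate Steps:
J(z) = √(z + 4*z²)
(J(-10) - 3202)/(-4027 - 3082) = (√(-10*(1 + 4*(-10))) - 3202)/(-4027 - 3082) = (√(-10*(1 - 40)) - 3202)/(-7109) = (√(-10*(-39)) - 3202)*(-1/7109) = (√390 - 3202)*(-1/7109) = (-3202 + √390)*(-1/7109) = 3202/7109 - √390/7109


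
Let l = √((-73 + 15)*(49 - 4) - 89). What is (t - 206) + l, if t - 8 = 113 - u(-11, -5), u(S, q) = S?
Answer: -74 + I*√2699 ≈ -74.0 + 51.952*I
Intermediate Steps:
l = I*√2699 (l = √(-58*45 - 89) = √(-2610 - 89) = √(-2699) = I*√2699 ≈ 51.952*I)
t = 132 (t = 8 + (113 - 1*(-11)) = 8 + (113 + 11) = 8 + 124 = 132)
(t - 206) + l = (132 - 206) + I*√2699 = -74 + I*√2699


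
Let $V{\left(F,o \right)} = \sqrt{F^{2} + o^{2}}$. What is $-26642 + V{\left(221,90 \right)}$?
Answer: $-26642 + \sqrt{56941} \approx -26403.0$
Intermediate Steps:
$-26642 + V{\left(221,90 \right)} = -26642 + \sqrt{221^{2} + 90^{2}} = -26642 + \sqrt{48841 + 8100} = -26642 + \sqrt{56941}$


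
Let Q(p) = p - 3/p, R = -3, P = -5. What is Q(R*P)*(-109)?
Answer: -8066/5 ≈ -1613.2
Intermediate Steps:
Q(p) = p - 3/p
Q(R*P)*(-109) = (-3*(-5) - 3/((-3*(-5))))*(-109) = (15 - 3/15)*(-109) = (15 - 3*1/15)*(-109) = (15 - ⅕)*(-109) = (74/5)*(-109) = -8066/5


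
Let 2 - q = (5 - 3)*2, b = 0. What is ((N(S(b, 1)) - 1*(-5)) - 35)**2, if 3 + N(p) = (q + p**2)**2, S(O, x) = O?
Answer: 841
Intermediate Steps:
q = -2 (q = 2 - (5 - 3)*2 = 2 - 2*2 = 2 - 1*4 = 2 - 4 = -2)
N(p) = -3 + (-2 + p**2)**2
((N(S(b, 1)) - 1*(-5)) - 35)**2 = (((-3 + (-2 + 0**2)**2) - 1*(-5)) - 35)**2 = (((-3 + (-2 + 0)**2) + 5) - 35)**2 = (((-3 + (-2)**2) + 5) - 35)**2 = (((-3 + 4) + 5) - 35)**2 = ((1 + 5) - 35)**2 = (6 - 35)**2 = (-29)**2 = 841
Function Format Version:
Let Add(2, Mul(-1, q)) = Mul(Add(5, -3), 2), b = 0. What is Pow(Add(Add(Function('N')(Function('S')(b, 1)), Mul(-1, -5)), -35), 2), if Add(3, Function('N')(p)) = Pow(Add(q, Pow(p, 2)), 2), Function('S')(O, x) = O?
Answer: 841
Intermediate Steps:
q = -2 (q = Add(2, Mul(-1, Mul(Add(5, -3), 2))) = Add(2, Mul(-1, Mul(2, 2))) = Add(2, Mul(-1, 4)) = Add(2, -4) = -2)
Function('N')(p) = Add(-3, Pow(Add(-2, Pow(p, 2)), 2))
Pow(Add(Add(Function('N')(Function('S')(b, 1)), Mul(-1, -5)), -35), 2) = Pow(Add(Add(Add(-3, Pow(Add(-2, Pow(0, 2)), 2)), Mul(-1, -5)), -35), 2) = Pow(Add(Add(Add(-3, Pow(Add(-2, 0), 2)), 5), -35), 2) = Pow(Add(Add(Add(-3, Pow(-2, 2)), 5), -35), 2) = Pow(Add(Add(Add(-3, 4), 5), -35), 2) = Pow(Add(Add(1, 5), -35), 2) = Pow(Add(6, -35), 2) = Pow(-29, 2) = 841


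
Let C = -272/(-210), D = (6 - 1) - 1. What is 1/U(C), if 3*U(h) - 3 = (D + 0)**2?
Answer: 3/19 ≈ 0.15789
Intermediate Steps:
D = 4 (D = 5 - 1 = 4)
C = 136/105 (C = -272*(-1/210) = 136/105 ≈ 1.2952)
U(h) = 19/3 (U(h) = 1 + (4 + 0)**2/3 = 1 + (1/3)*4**2 = 1 + (1/3)*16 = 1 + 16/3 = 19/3)
1/U(C) = 1/(19/3) = 3/19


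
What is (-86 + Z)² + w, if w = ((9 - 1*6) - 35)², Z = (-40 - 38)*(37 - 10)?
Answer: 4805888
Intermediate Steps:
Z = -2106 (Z = -78*27 = -2106)
w = 1024 (w = ((9 - 6) - 35)² = (3 - 35)² = (-32)² = 1024)
(-86 + Z)² + w = (-86 - 2106)² + 1024 = (-2192)² + 1024 = 4804864 + 1024 = 4805888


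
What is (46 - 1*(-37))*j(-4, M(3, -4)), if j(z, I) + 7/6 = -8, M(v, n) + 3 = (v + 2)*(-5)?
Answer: -4565/6 ≈ -760.83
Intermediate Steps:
M(v, n) = -13 - 5*v (M(v, n) = -3 + (v + 2)*(-5) = -3 + (2 + v)*(-5) = -3 + (-10 - 5*v) = -13 - 5*v)
j(z, I) = -55/6 (j(z, I) = -7/6 - 8 = -55/6)
(46 - 1*(-37))*j(-4, M(3, -4)) = (46 - 1*(-37))*(-55/6) = (46 + 37)*(-55/6) = 83*(-55/6) = -4565/6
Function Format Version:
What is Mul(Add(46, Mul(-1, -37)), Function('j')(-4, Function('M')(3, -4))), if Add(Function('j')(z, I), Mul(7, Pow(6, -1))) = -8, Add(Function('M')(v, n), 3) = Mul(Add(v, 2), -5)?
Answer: Rational(-4565, 6) ≈ -760.83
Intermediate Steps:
Function('M')(v, n) = Add(-13, Mul(-5, v)) (Function('M')(v, n) = Add(-3, Mul(Add(v, 2), -5)) = Add(-3, Mul(Add(2, v), -5)) = Add(-3, Add(-10, Mul(-5, v))) = Add(-13, Mul(-5, v)))
Function('j')(z, I) = Rational(-55, 6) (Function('j')(z, I) = Add(Rational(-7, 6), -8) = Rational(-55, 6))
Mul(Add(46, Mul(-1, -37)), Function('j')(-4, Function('M')(3, -4))) = Mul(Add(46, Mul(-1, -37)), Rational(-55, 6)) = Mul(Add(46, 37), Rational(-55, 6)) = Mul(83, Rational(-55, 6)) = Rational(-4565, 6)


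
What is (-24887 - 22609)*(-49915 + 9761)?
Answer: 1907154384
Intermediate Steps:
(-24887 - 22609)*(-49915 + 9761) = -47496*(-40154) = 1907154384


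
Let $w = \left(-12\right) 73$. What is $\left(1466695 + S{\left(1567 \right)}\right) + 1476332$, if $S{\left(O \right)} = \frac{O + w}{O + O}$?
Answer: $\frac{9223447309}{3134} \approx 2.943 \cdot 10^{6}$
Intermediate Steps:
$w = -876$
$S{\left(O \right)} = \frac{-876 + O}{2 O}$ ($S{\left(O \right)} = \frac{O - 876}{O + O} = \frac{-876 + O}{2 O}$)
$\left(1466695 + S{\left(1567 \right)}\right) + 1476332 = \left(1466695 + \frac{-876 + 1567}{2 \cdot 1567}\right) + 1476332 = \left(1466695 + \frac{1}{2} \cdot \frac{1}{1567} \cdot 691\right) + 1476332 = \left(1466695 + \frac{691}{3134}\right) + 1476332 = \frac{4596622821}{3134} + 1476332 = \frac{9223447309}{3134}$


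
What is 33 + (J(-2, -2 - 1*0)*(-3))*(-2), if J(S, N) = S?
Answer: 21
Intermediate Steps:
33 + (J(-2, -2 - 1*0)*(-3))*(-2) = 33 - 2*(-3)*(-2) = 33 + 6*(-2) = 33 - 12 = 21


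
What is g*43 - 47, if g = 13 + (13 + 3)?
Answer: 1200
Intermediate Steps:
g = 29 (g = 13 + 16 = 29)
g*43 - 47 = 29*43 - 47 = 1247 - 47 = 1200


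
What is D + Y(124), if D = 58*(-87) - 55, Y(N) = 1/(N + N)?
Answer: -1265047/248 ≈ -5101.0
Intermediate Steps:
Y(N) = 1/(2*N)
D = -5101 (D = -5046 - 55 = -5101)
D + Y(124) = -5101 + (½)/124 = -5101 + (½)*(1/124) = -5101 + 1/248 = -1265047/248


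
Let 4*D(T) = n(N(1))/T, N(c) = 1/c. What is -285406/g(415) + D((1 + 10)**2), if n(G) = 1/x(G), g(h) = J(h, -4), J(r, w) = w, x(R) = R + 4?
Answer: 172670631/2420 ≈ 71352.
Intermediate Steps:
x(R) = 4 + R
g(h) = -4
n(G) = 1/(4 + G)
D(T) = 1/(20*T) (D(T) = (1/((4 + 1/1)*T))/4 = (1/((4 + 1)*T))/4 = (1/(5*T))/4 = 1/(20*T))
-285406/g(415) + D((1 + 10)**2) = -285406/(-4) + 1/(20*((1 + 10)**2)) = -285406*(-1/4) + 1/(20*(11**2)) = 142703/2 + (1/20)/121 = 142703/2 + (1/20)*(1/121) = 142703/2 + 1/2420 = 172670631/2420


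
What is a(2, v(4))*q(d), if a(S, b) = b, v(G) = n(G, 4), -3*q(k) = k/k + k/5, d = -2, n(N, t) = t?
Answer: -⅘ ≈ -0.80000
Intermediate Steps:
q(k) = -⅓ - k/15 (q(k) = -(k/k + k/5)/3 = -(1 + k*(⅕))/3 = -(1 + k/5)/3 = -⅓ - k/15)
v(G) = 4
a(2, v(4))*q(d) = 4*(-⅓ - 1/15*(-2)) = 4*(-⅓ + 2/15) = 4*(-⅕) = -⅘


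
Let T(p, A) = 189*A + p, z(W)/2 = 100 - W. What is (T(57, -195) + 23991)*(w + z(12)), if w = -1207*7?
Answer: 105952311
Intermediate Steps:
z(W) = 200 - 2*W (z(W) = 2*(100 - W) = 200 - 2*W)
T(p, A) = p + 189*A
w = -8449
(T(57, -195) + 23991)*(w + z(12)) = ((57 + 189*(-195)) + 23991)*(-8449 + (200 - 2*12)) = ((57 - 36855) + 23991)*(-8449 + (200 - 24)) = (-36798 + 23991)*(-8449 + 176) = -12807*(-8273) = 105952311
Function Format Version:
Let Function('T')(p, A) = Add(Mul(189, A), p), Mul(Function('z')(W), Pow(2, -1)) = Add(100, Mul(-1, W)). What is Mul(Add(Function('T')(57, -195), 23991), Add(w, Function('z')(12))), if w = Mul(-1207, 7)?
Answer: 105952311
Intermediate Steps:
Function('z')(W) = Add(200, Mul(-2, W)) (Function('z')(W) = Mul(2, Add(100, Mul(-1, W))) = Add(200, Mul(-2, W)))
Function('T')(p, A) = Add(p, Mul(189, A))
w = -8449
Mul(Add(Function('T')(57, -195), 23991), Add(w, Function('z')(12))) = Mul(Add(Add(57, Mul(189, -195)), 23991), Add(-8449, Add(200, Mul(-2, 12)))) = Mul(Add(Add(57, -36855), 23991), Add(-8449, Add(200, -24))) = Mul(Add(-36798, 23991), Add(-8449, 176)) = Mul(-12807, -8273) = 105952311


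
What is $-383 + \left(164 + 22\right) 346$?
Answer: $63973$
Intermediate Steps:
$-383 + \left(164 + 22\right) 346 = -383 + 186 \cdot 346 = -383 + 64356 = 63973$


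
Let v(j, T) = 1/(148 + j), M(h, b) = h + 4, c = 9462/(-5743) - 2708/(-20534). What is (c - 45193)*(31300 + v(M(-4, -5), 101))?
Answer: -12344521539911273865/8726580388 ≈ -1.4146e+9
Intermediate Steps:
c = -89370332/58963381 (c = 9462*(-1/5743) - 2708*(-1/20534) = -9462/5743 + 1354/10267 = -89370332/58963381 ≈ -1.5157)
M(h, b) = 4 + h
(c - 45193)*(31300 + v(M(-4, -5), 101)) = (-89370332/58963381 - 45193)*(31300 + 1/(148 + (4 - 4))) = -2664821447865*(31300 + 1/(148 + 0))/58963381 = -2664821447865*(31300 + 1/148)/58963381 = -2664821447865/58963381*4632401/148 = -12344521539911273865/8726580388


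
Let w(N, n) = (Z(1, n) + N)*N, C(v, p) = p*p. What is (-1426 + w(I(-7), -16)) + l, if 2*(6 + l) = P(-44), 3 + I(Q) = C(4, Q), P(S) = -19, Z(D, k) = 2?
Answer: 1533/2 ≈ 766.50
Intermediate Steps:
C(v, p) = p**2
I(Q) = -3 + Q**2
l = -31/2 (l = -6 + (1/2)*(-19) = -6 - 19/2 = -31/2 ≈ -15.500)
w(N, n) = N*(2 + N) (w(N, n) = (2 + N)*N = N*(2 + N))
(-1426 + w(I(-7), -16)) + l = (-1426 + (-3 + (-7)**2)*(2 + (-3 + (-7)**2))) - 31/2 = (-1426 + (-3 + 49)*(2 + (-3 + 49))) - 31/2 = (-1426 + 46*(2 + 46)) - 31/2 = (-1426 + 46*48) - 31/2 = (-1426 + 2208) - 31/2 = 782 - 31/2 = 1533/2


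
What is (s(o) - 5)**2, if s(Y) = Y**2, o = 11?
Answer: 13456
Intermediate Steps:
(s(o) - 5)**2 = (11**2 - 5)**2 = (121 - 5)**2 = 116**2 = 13456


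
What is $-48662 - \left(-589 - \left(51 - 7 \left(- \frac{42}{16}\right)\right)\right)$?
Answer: $- \frac{384029}{8} \approx -48004.0$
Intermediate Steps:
$-48662 - \left(-589 - \left(51 - 7 \left(- \frac{42}{16}\right)\right)\right) = -48662 - \left(-589 - \left(51 - 7 \left(\left(-42\right) \frac{1}{16}\right)\right)\right) = -48662 - \left(-589 + \left(-51 + 7 \left(- \frac{21}{8}\right)\right)\right) = -48662 - \left(-589 - \frac{555}{8}\right) = -48662 - - \frac{5267}{8} = -48662 + \frac{5267}{8} = - \frac{384029}{8}$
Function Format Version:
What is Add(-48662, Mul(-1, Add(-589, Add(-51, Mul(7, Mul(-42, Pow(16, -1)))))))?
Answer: Rational(-384029, 8) ≈ -48004.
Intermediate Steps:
Add(-48662, Mul(-1, Add(-589, Add(-51, Mul(7, Mul(-42, Pow(16, -1))))))) = Add(-48662, Mul(-1, Add(-589, Add(-51, Mul(7, Mul(-42, Rational(1, 16))))))) = Add(-48662, Mul(-1, Add(-589, Add(-51, Mul(7, Rational(-21, 8)))))) = Add(-48662, Mul(-1, Add(-589, Add(-51, Rational(-147, 8))))) = Add(-48662, Mul(-1, Add(-589, Rational(-555, 8)))) = Add(-48662, Mul(-1, Rational(-5267, 8))) = Add(-48662, Rational(5267, 8)) = Rational(-384029, 8)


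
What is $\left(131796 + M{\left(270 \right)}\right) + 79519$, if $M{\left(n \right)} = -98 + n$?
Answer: $211487$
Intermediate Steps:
$\left(131796 + M{\left(270 \right)}\right) + 79519 = \left(131796 + \left(-98 + 270\right)\right) + 79519 = \left(131796 + 172\right) + 79519 = 131968 + 79519 = 211487$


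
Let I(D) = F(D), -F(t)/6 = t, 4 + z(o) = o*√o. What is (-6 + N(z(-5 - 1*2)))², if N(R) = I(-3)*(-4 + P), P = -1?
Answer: 9216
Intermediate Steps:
z(o) = -4 + o^(3/2) (z(o) = -4 + o*√o = -4 + o^(3/2))
F(t) = -6*t
I(D) = -6*D
N(R) = -90 (N(R) = (-6*(-3))*(-4 - 1) = 18*(-5) = -90)
(-6 + N(z(-5 - 1*2)))² = (-6 - 90)² = (-96)² = 9216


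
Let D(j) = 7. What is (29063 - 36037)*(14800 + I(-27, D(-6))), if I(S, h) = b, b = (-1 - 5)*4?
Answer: -103047824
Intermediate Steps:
b = -24 (b = -6*4 = -24)
I(S, h) = -24
(29063 - 36037)*(14800 + I(-27, D(-6))) = (29063 - 36037)*(14800 - 24) = -6974*14776 = -103047824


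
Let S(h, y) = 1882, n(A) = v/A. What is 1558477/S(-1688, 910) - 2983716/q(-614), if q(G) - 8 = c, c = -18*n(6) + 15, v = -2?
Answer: -5570157679/54578 ≈ -1.0206e+5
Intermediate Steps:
n(A) = -2/A
c = 21 (c = -(-36)/6 + 15 = -18*(-⅓) + 15 = 6 + 15 = 21)
q(G) = 29 (q(G) = 8 + 21 = 29)
1558477/S(-1688, 910) - 2983716/q(-614) = 1558477/1882 - 2983716/29 = -5570157679/54578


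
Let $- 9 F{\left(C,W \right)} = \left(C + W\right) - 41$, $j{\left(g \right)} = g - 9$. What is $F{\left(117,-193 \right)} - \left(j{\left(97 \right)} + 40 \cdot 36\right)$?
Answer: $-1515$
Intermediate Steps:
$j{\left(g \right)} = -9 + g$
$F{\left(C,W \right)} = \frac{41}{9} - \frac{C}{9} - \frac{W}{9}$ ($F{\left(C,W \right)} = - \frac{\left(C + W\right) - 41}{9} = - \frac{-41 + C + W}{9} = \frac{41}{9} - \frac{C}{9} - \frac{W}{9}$)
$F{\left(117,-193 \right)} - \left(j{\left(97 \right)} + 40 \cdot 36\right) = \left(\frac{41}{9} - 13 - - \frac{193}{9}\right) - \left(\left(-9 + 97\right) + 40 \cdot 36\right) = \left(\frac{41}{9} - 13 + \frac{193}{9}\right) - \left(88 + 1440\right) = 13 - 1528 = -1515$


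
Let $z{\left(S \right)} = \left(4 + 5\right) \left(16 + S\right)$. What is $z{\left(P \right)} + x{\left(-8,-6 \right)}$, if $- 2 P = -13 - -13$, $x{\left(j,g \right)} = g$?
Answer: $138$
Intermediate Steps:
$P = 0$ ($P = - \frac{-13 - -13}{2} = - \frac{-13 + 13}{2} = \left(- \frac{1}{2}\right) 0 = 0$)
$z{\left(S \right)} = 144 + 9 S$ ($z{\left(S \right)} = 9 \left(16 + S\right) = 144 + 9 S$)
$z{\left(P \right)} + x{\left(-8,-6 \right)} = \left(144 + 9 \cdot 0\right) - 6 = \left(144 + 0\right) - 6 = 144 - 6 = 138$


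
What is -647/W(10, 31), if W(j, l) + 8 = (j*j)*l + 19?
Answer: -647/3111 ≈ -0.20797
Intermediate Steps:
W(j, l) = 11 + l*j**2 (W(j, l) = -8 + ((j*j)*l + 19) = -8 + (j**2*l + 19) = -8 + (l*j**2 + 19) = -8 + (19 + l*j**2) = 11 + l*j**2)
-647/W(10, 31) = -647/(11 + 31*10**2) = -647/(11 + 31*100) = -647/(11 + 3100) = -647/3111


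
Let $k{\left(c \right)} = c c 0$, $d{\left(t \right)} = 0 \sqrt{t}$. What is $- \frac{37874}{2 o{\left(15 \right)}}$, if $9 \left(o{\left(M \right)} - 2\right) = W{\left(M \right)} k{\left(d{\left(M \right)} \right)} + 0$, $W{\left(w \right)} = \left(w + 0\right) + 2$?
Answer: $- \frac{18937}{2} \approx -9468.5$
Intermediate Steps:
$W{\left(w \right)} = 2 + w$ ($W{\left(w \right)} = w + 2 = 2 + w$)
$d{\left(t \right)} = 0$
$k{\left(c \right)} = 0$ ($k{\left(c \right)} = c^{2} \cdot 0 = 0$)
$o{\left(M \right)} = 2$ ($o{\left(M \right)} = 2 + \frac{\left(2 + M\right) 0 + 0}{9} = 2 + \frac{0 + 0}{9} = 2 + \frac{1}{9} \cdot 0 = 2 + 0 = 2$)
$- \frac{37874}{2 o{\left(15 \right)}} = - \frac{37874}{2 \cdot 2} = - \frac{37874}{4} = \left(-37874\right) \frac{1}{4} = - \frac{18937}{2}$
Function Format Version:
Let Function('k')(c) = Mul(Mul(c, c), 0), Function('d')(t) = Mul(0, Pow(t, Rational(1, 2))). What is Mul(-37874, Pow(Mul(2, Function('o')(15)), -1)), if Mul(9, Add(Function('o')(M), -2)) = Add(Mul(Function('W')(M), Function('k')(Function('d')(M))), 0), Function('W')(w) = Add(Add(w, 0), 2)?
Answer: Rational(-18937, 2) ≈ -9468.5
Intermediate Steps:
Function('W')(w) = Add(2, w) (Function('W')(w) = Add(w, 2) = Add(2, w))
Function('d')(t) = 0
Function('k')(c) = 0 (Function('k')(c) = Mul(Pow(c, 2), 0) = 0)
Function('o')(M) = 2 (Function('o')(M) = Add(2, Mul(Rational(1, 9), Add(Mul(Add(2, M), 0), 0))) = Add(2, Mul(Rational(1, 9), Add(0, 0))) = Add(2, Mul(Rational(1, 9), 0)) = Add(2, 0) = 2)
Mul(-37874, Pow(Mul(2, Function('o')(15)), -1)) = Mul(-37874, Pow(Mul(2, 2), -1)) = Mul(-37874, Pow(4, -1)) = Mul(-37874, Rational(1, 4)) = Rational(-18937, 2)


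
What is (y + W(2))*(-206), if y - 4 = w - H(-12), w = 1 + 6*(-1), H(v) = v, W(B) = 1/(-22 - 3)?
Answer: -56444/25 ≈ -2257.8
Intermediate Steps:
W(B) = -1/25 (W(B) = 1/(-25) = -1/25)
w = -5 (w = 1 - 6 = -5)
y = 11 (y = 4 + (-5 - 1*(-12)) = 4 + (-5 + 12) = 4 + 7 = 11)
(y + W(2))*(-206) = (11 - 1/25)*(-206) = (274/25)*(-206) = -56444/25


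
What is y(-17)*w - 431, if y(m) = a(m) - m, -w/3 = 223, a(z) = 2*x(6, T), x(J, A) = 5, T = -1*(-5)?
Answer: -18494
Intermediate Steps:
T = 5
a(z) = 10 (a(z) = 2*5 = 10)
w = -669 (w = -3*223 = -669)
y(m) = 10 - m
y(-17)*w - 431 = (10 - 1*(-17))*(-669) - 431 = (10 + 17)*(-669) - 431 = 27*(-669) - 431 = -18063 - 431 = -18494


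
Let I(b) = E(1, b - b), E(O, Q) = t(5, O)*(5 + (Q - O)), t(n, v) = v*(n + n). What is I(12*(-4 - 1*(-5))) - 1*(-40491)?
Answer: 40531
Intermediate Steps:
t(n, v) = 2*n*v (t(n, v) = v*(2*n) = 2*n*v)
E(O, Q) = 10*O*(5 + Q - O) (E(O, Q) = (2*5*O)*(5 + (Q - O)) = (10*O)*(5 + Q - O) = 10*O*(5 + Q - O))
I(b) = 40 (I(b) = 10*1*(5 + (b - b) - 1*1) = 10*1*(5 + 0 - 1) = 10*1*4 = 40)
I(12*(-4 - 1*(-5))) - 1*(-40491) = 40 - 1*(-40491) = 40 + 40491 = 40531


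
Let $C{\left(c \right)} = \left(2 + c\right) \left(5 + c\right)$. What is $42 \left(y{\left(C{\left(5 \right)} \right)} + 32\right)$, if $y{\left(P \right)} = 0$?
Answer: $1344$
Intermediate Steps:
$42 \left(y{\left(C{\left(5 \right)} \right)} + 32\right) = 42 \left(0 + 32\right) = 42 \cdot 32 = 1344$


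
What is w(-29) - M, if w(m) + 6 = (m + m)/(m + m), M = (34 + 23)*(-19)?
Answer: 1078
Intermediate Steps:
M = -1083 (M = 57*(-19) = -1083)
w(m) = -5 (w(m) = -6 + (m + m)/(m + m) = -6 + (2*m)/((2*m)) = -6 + (2*m)*(1/(2*m)) = -6 + 1 = -5)
w(-29) - M = -5 - 1*(-1083) = -5 + 1083 = 1078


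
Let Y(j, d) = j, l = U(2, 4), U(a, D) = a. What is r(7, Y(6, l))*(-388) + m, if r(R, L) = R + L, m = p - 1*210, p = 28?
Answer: -5226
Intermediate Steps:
l = 2
m = -182 (m = 28 - 1*210 = 28 - 210 = -182)
r(R, L) = L + R
r(7, Y(6, l))*(-388) + m = (6 + 7)*(-388) - 182 = 13*(-388) - 182 = -5044 - 182 = -5226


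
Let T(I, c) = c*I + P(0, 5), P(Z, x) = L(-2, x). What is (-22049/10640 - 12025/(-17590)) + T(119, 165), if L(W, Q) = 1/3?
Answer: 1102392589787/56147280 ≈ 19634.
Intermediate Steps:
L(W, Q) = 1/3
P(Z, x) = 1/3
T(I, c) = 1/3 + I*c (T(I, c) = c*I + 1/3 = I*c + 1/3 = 1/3 + I*c)
(-22049/10640 - 12025/(-17590)) + T(119, 165) = (-22049/10640 - 12025/(-17590)) + (1/3 + 119*165) = (-22049*1/10640 - 12025*(-1/17590)) + (1/3 + 19635) = (-22049/10640 + 2405/3518) + 58906/3 = -25989591/18715760 + 58906/3 = 1102392589787/56147280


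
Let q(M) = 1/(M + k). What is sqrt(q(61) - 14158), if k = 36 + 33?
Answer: I*sqrt(239270070)/130 ≈ 118.99*I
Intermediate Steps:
k = 69
q(M) = 1/(69 + M) (q(M) = 1/(M + 69) = 1/(69 + M))
sqrt(q(61) - 14158) = sqrt(1/(69 + 61) - 14158) = sqrt(1/130 - 14158) = sqrt(-1840539/130) = I*sqrt(239270070)/130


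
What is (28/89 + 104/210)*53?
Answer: 401104/9345 ≈ 42.922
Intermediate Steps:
(28/89 + 104/210)*53 = (28*(1/89) + 104*(1/210))*53 = (28/89 + 52/105)*53 = (7568/9345)*53 = 401104/9345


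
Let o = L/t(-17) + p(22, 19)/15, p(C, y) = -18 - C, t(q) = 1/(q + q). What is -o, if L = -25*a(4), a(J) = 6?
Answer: -15292/3 ≈ -5097.3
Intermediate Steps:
t(q) = 1/(2*q)
L = -150 (L = -25*6 = -150)
o = 15292/3 (o = -150/((½)/(-17)) + (-18 - 1*22)/15 = -150/((½)*(-1/17)) + (-18 - 22)*(1/15) = -150/(-1/34) - 40*1/15 = -150*(-34) - 8/3 = 5100 - 8/3 = 15292/3 ≈ 5097.3)
-o = -1*15292/3 = -15292/3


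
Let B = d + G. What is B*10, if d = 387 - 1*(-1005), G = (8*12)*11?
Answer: 24480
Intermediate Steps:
G = 1056 (G = 96*11 = 1056)
d = 1392 (d = 387 + 1005 = 1392)
B = 2448 (B = 1392 + 1056 = 2448)
B*10 = 2448*10 = 24480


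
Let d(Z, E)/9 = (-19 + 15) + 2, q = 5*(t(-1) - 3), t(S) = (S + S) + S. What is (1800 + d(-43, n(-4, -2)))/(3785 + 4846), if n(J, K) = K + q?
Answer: 198/959 ≈ 0.20647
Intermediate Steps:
t(S) = 3*S (t(S) = 2*S + S = 3*S)
q = -30 (q = 5*(3*(-1) - 3) = 5*(-3 - 3) = 5*(-6) = -30)
n(J, K) = -30 + K (n(J, K) = K - 30 = -30 + K)
d(Z, E) = -18 (d(Z, E) = 9*((-19 + 15) + 2) = 9*(-4 + 2) = 9*(-2) = -18)
(1800 + d(-43, n(-4, -2)))/(3785 + 4846) = (1800 - 18)/(3785 + 4846) = 1782/8631 = 1782*(1/8631) = 198/959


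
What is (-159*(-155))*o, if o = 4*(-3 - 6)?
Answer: -887220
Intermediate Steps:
o = -36 (o = 4*(-9) = -36)
(-159*(-155))*o = -159*(-155)*(-36) = 24645*(-36) = -887220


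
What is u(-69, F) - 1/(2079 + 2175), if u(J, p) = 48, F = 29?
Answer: 204191/4254 ≈ 48.000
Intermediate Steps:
u(-69, F) - 1/(2079 + 2175) = 48 - 1/(2079 + 2175) = 48 - 1/4254 = 204191/4254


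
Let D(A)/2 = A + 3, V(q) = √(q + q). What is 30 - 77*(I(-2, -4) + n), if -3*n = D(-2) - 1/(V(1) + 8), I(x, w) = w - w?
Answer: 7256/93 + 77*√2/186 ≈ 78.607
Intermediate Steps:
I(x, w) = 0
V(q) = √2*√q (V(q) = √(2*q) = √2*√q)
D(A) = 6 + 2*A (D(A) = 2*(A + 3) = 2*(3 + A) = 6 + 2*A)
n = -⅔ + 1/(3*(8 + √2)) (n = -((6 + 2*(-2)) - 1/(√2*√1 + 8))/3 = -((6 - 4) - 1/(√2*1 + 8))/3 = -(2 - 1/(√2 + 8))/3 = -(2 - 1/(8 + √2))/3 = -⅔ + 1/(3*(8 + √2)) ≈ -0.63126)
30 - 77*(I(-2, -4) + n) = 30 - 77*(0 + (-58/93 - √2/186)) = 30 - 77*(-58/93 - √2/186) = 30 + (4466/93 + 77*√2/186) = 7256/93 + 77*√2/186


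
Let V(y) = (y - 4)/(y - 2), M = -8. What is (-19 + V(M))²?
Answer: 7921/25 ≈ 316.84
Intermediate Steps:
V(y) = (-4 + y)/(-2 + y)
(-19 + V(M))² = (-19 + (-4 - 8)/(-2 - 8))² = (-19 - 12/(-10))² = (-19 - ⅒*(-12))² = (-19 + 6/5)² = (-89/5)² = 7921/25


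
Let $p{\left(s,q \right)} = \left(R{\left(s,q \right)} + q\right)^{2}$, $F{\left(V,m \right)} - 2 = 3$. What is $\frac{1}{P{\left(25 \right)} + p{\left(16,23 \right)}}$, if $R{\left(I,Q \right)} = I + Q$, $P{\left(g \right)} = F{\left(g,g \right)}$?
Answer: $\frac{1}{3849} \approx 0.00025981$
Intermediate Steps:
$F{\left(V,m \right)} = 5$ ($F{\left(V,m \right)} = 2 + 3 = 5$)
$P{\left(g \right)} = 5$
$p{\left(s,q \right)} = \left(s + 2 q\right)^{2}$ ($p{\left(s,q \right)} = \left(\left(s + q\right) + q\right)^{2} = \left(\left(q + s\right) + q\right)^{2} = \left(s + 2 q\right)^{2}$)
$\frac{1}{P{\left(25 \right)} + p{\left(16,23 \right)}} = \frac{1}{5 + \left(16 + 2 \cdot 23\right)^{2}} = \frac{1}{5 + \left(16 + 46\right)^{2}} = \frac{1}{5 + 62^{2}} = \frac{1}{5 + 3844} = \frac{1}{3849}$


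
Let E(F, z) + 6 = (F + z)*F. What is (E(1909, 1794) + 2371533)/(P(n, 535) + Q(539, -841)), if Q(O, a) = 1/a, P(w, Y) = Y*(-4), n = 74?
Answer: -7939505914/1799741 ≈ -4411.5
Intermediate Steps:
P(w, Y) = -4*Y
E(F, z) = -6 + F*(F + z) (E(F, z) = -6 + (F + z)*F = -6 + F*(F + z))
(E(1909, 1794) + 2371533)/(P(n, 535) + Q(539, -841)) = ((-6 + 1909² + 1909*1794) + 2371533)/(-4*535 + 1/(-841)) = ((-6 + 3644281 + 3424746) + 2371533)/(-2140 - 1/841) = (7069021 + 2371533)/(-1799741/841) = 9440554*(-841/1799741) = -7939505914/1799741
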